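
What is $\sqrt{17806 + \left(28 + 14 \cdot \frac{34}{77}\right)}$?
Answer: $\frac{\sqrt{2158662}}{11} \approx 133.57$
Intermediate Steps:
$\sqrt{17806 + \left(28 + 14 \cdot \frac{34}{77}\right)} = \sqrt{17806 + \left(28 + \frac{68}{11}\right)} = \sqrt{17806 + \frac{376}{11}} = \sqrt{\frac{196242}{11}} = \frac{\sqrt{2158662}}{11}$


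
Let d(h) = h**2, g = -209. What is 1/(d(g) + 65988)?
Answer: 1/109669 ≈ 9.1183e-6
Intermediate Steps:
1/(d(g) + 65988) = 1/((-209)**2 + 65988) = 1/(43681 + 65988) = 1/109669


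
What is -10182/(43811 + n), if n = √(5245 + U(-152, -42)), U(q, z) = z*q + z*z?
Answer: -327521/1409244 + 1697*√13393/319898388 ≈ -0.23180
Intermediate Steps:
U(q, z) = z² + q*z (U(q, z) = q*z + z² = z² + q*z)
n = √13393 (n = √(5245 - 42*(-152 - 42)) = √(5245 - 42*(-194)) = √(5245 + 8148) = √13393 ≈ 115.73)
-10182/(43811 + n) = -10182/(43811 + √13393)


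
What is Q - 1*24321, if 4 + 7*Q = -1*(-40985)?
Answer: -129266/7 ≈ -18467.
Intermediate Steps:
Q = 40981/7 (Q = -4/7 + (-1*(-40985))/7 = -4/7 + (⅐)*40985 = -4/7 + 5855 = 40981/7 ≈ 5854.4)
Q - 1*24321 = 40981/7 - 1*24321 = 40981/7 - 24321 = -129266/7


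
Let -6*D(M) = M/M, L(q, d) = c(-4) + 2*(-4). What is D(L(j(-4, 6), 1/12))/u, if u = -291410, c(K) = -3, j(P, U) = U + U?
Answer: 1/1748460 ≈ 5.7193e-7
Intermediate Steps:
j(P, U) = 2*U
L(q, d) = -11 (L(q, d) = -3 + 2*(-4) = -3 - 8 = -11)
D(M) = -⅙ (D(M) = -M/(6*M) = -⅙*1 = -⅙)
D(L(j(-4, 6), 1/12))/u = -⅙/(-291410) = -⅙*(-1/291410) = 1/1748460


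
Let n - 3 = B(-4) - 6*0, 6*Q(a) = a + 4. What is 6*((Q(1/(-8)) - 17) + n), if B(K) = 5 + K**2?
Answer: 367/8 ≈ 45.875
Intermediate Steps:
Q(a) = 2/3 + a/6 (Q(a) = (a + 4)/6 = (4 + a)/6 = 2/3 + a/6)
n = 24 (n = 3 + ((5 + (-4)**2) - 6*0) = 3 + ((5 + 16) - 1*0) = 3 + (21 + 0) = 3 + 21 = 24)
6*((Q(1/(-8)) - 17) + n) = 6*(((2/3 + (1/6)/(-8)) - 17) + 24) = 6*(((2/3 + (1/6)*(-1/8)) - 17) + 24) = 6*(((2/3 - 1/48) - 17) + 24) = 6*((31/48 - 17) + 24) = 6*(-785/48 + 24) = 6*(367/48) = 367/8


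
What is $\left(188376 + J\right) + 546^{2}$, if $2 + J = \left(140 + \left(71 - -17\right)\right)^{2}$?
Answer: $538474$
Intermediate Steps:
$J = 51982$ ($J = -2 + \left(140 + \left(71 - -17\right)\right)^{2} = -2 + \left(140 + \left(71 + 17\right)\right)^{2} = -2 + \left(140 + 88\right)^{2} = -2 + 228^{2} = -2 + 51984 = 51982$)
$\left(188376 + J\right) + 546^{2} = \left(188376 + 51982\right) + 546^{2} = 240358 + 298116 = 538474$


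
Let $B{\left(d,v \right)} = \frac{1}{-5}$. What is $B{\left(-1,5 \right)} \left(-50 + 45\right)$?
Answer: $1$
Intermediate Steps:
$B{\left(d,v \right)} = - \frac{1}{5}$
$B{\left(-1,5 \right)} \left(-50 + 45\right) = - \frac{-50 + 45}{5} = \left(- \frac{1}{5}\right) \left(-5\right) = 1$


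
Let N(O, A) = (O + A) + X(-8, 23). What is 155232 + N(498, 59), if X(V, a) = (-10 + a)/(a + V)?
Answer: 2336848/15 ≈ 1.5579e+5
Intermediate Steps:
X(V, a) = (-10 + a)/(V + a)
N(O, A) = 13/15 + A + O (N(O, A) = (O + A) + (-10 + 23)/(-8 + 23) = (A + O) + 13/15 = 13/15 + A + O)
155232 + N(498, 59) = 155232 + (13/15 + 59 + 498) = 155232 + 8368/15 = 2336848/15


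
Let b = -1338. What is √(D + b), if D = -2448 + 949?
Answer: I*√2837 ≈ 53.263*I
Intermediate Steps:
D = -1499
√(D + b) = √(-1499 - 1338) = √(-2837) = I*√2837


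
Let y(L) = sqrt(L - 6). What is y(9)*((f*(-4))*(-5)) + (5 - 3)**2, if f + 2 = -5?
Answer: 4 - 140*sqrt(3) ≈ -238.49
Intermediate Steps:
f = -7 (f = -2 - 5 = -7)
y(L) = sqrt(-6 + L)
y(9)*((f*(-4))*(-5)) + (5 - 3)**2 = sqrt(-6 + 9)*(-7*(-4)*(-5)) + (5 - 3)**2 = sqrt(3)*(28*(-5)) + 2**2 = sqrt(3)*(-140) + 4 = -140*sqrt(3) + 4 = 4 - 140*sqrt(3)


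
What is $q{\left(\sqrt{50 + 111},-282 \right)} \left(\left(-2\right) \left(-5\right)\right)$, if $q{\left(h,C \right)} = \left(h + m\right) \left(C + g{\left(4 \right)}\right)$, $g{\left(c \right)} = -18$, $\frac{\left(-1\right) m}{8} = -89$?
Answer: $-2136000 - 3000 \sqrt{161} \approx -2.1741 \cdot 10^{6}$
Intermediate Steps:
$m = 712$ ($m = \left(-8\right) \left(-89\right) = 712$)
$q{\left(h,C \right)} = \left(-18 + C\right) \left(712 + h\right)$ ($q{\left(h,C \right)} = \left(h + 712\right) \left(C - 18\right) = \left(712 + h\right) \left(-18 + C\right) = \left(-18 + C\right) \left(712 + h\right)$)
$q{\left(\sqrt{50 + 111},-282 \right)} \left(\left(-2\right) \left(-5\right)\right) = \left(-12816 - 18 \sqrt{50 + 111} + 712 \left(-282\right) - 282 \sqrt{50 + 111}\right) \left(\left(-2\right) \left(-5\right)\right) = \left(-12816 - 18 \sqrt{161} - 200784 - 282 \sqrt{161}\right) 10 = \left(-213600 - 300 \sqrt{161}\right) 10 = -2136000 - 3000 \sqrt{161}$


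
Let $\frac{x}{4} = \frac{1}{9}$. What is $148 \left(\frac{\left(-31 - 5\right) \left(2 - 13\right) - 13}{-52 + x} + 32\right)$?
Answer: $\frac{421837}{116} \approx 3636.5$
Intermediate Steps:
$x = \frac{4}{9} \approx 0.44444$
$148 \left(\frac{\left(-31 - 5\right) \left(2 - 13\right) - 13}{-52 + x} + 32\right) = 148 \left(\frac{\left(-31 - 5\right) \left(2 - 13\right) - 13}{-52 + \frac{4}{9}} + 32\right) = 148 \left(\frac{\left(-36\right) \left(-11\right) - 13}{- \frac{464}{9}} + 32\right) = 148 \left(\left(396 - 13\right) \left(- \frac{9}{464}\right) + 32\right) = 148 \left(383 \left(- \frac{9}{464}\right) + 32\right) = 148 \left(- \frac{3447}{464} + 32\right) = 148 \cdot \frac{11401}{464} = \frac{421837}{116}$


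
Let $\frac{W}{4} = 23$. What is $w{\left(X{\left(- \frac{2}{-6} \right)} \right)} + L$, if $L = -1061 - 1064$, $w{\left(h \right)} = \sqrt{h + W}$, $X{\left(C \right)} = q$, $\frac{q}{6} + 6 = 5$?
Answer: $-2125 + \sqrt{86} \approx -2115.7$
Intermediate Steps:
$q = -6$ ($q = -36 + 6 \cdot 5 = -36 + 30 = -6$)
$X{\left(C \right)} = -6$
$W = 92$ ($W = 4 \cdot 23 = 92$)
$w{\left(h \right)} = \sqrt{92 + h}$ ($w{\left(h \right)} = \sqrt{h + 92} = \sqrt{92 + h}$)
$L = -2125$
$w{\left(X{\left(- \frac{2}{-6} \right)} \right)} + L = \sqrt{92 - 6} - 2125 = \sqrt{86} - 2125 = -2125 + \sqrt{86}$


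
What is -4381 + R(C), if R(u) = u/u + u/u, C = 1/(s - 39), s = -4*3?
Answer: -4379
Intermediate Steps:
s = -12
C = -1/51 (C = 1/(-12 - 39) = 1/(-51) = -1/51 ≈ -0.019608)
R(u) = 2 (R(u) = 1 + 1 = 2)
-4381 + R(C) = -4381 + 2 = -4379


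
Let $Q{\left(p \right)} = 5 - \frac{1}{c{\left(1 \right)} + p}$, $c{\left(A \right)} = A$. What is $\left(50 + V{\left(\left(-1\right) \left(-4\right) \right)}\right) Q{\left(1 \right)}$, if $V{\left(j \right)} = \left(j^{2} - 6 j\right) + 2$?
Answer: $198$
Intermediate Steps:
$Q{\left(p \right)} = 5 - \frac{1}{1 + p}$
$V{\left(j \right)} = 2 + j^{2} - 6 j$
$\left(50 + V{\left(\left(-1\right) \left(-4\right) \right)}\right) Q{\left(1 \right)} = \left(50 + \left(2 + \left(\left(-1\right) \left(-4\right)\right)^{2} - 6 \left(\left(-1\right) \left(-4\right)\right)\right)\right) \frac{4 + 5 \cdot 1}{1 + 1} = \left(50 + \left(2 + 4^{2} - 24\right)\right) \frac{4 + 5}{2} = \left(50 + \left(2 + 16 - 24\right)\right) \frac{1}{2} \cdot 9 = \left(50 - 6\right) \frac{9}{2} = 44 \cdot \frac{9}{2} = 198$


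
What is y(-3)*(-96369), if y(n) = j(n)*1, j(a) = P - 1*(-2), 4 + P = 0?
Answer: 192738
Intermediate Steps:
P = -4 (P = -4 + 0 = -4)
j(a) = -2 (j(a) = -4 - 1*(-2) = -4 + 2 = -2)
y(n) = -2 (y(n) = -2*1 = -2)
y(-3)*(-96369) = -2*(-96369) = 192738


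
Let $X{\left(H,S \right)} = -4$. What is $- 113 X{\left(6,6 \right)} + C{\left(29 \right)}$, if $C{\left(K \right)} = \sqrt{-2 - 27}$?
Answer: $452 + i \sqrt{29} \approx 452.0 + 5.3852 i$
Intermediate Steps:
$C{\left(K \right)} = i \sqrt{29}$ ($C{\left(K \right)} = \sqrt{-29} = i \sqrt{29}$)
$- 113 X{\left(6,6 \right)} + C{\left(29 \right)} = \left(-113\right) \left(-4\right) + i \sqrt{29} = 452 + i \sqrt{29}$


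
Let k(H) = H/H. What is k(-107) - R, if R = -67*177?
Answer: 11860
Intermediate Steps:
R = -11859
k(H) = 1
k(-107) - R = 1 - 1*(-11859) = 1 + 11859 = 11860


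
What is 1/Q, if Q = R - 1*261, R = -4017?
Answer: -1/4278 ≈ -0.00023375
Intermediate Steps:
Q = -4278 (Q = -4017 - 1*261 = -4017 - 261 = -4278)
1/Q = 1/(-4278) = -1/4278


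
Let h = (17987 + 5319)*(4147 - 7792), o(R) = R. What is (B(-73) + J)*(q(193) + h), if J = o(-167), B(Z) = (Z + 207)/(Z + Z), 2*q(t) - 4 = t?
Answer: 1041320428047/73 ≈ 1.4265e+10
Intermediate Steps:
q(t) = 2 + t/2
B(Z) = (207 + Z)/(2*Z) (B(Z) = (207 + Z)/((2*Z)) = (207 + Z)*(1/(2*Z)) = (207 + Z)/(2*Z))
J = -167
h = -84950370 (h = 23306*(-3645) = -84950370)
(B(-73) + J)*(q(193) + h) = ((½)*(207 - 73)/(-73) - 167)*((2 + (½)*193) - 84950370) = ((½)*(-1/73)*134 - 167)*((2 + 193/2) - 84950370) = (-67/73 - 167)*(197/2 - 84950370) = -12258/73*(-169900543/2) = 1041320428047/73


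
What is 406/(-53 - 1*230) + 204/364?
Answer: -22513/25753 ≈ -0.87419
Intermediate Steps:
406/(-53 - 1*230) + 204/364 = 406/(-53 - 230) + 204*(1/364) = 406/(-283) + 51/91 = 406*(-1/283) + 51/91 = -406/283 + 51/91 = -22513/25753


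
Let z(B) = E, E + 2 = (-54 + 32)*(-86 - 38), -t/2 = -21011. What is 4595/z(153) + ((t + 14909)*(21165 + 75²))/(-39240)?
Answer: -23097024633/594268 ≈ -38866.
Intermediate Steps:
t = 42022 (t = -2*(-21011) = 42022)
E = 2726 (E = -2 + (-54 + 32)*(-86 - 38) = -2 - 22*(-124) = -2 + 2728 = 2726)
z(B) = 2726
4595/z(153) + ((t + 14909)*(21165 + 75²))/(-39240) = 4595/2726 + ((42022 + 14909)*(21165 + 75²))/(-39240) = 4595*(1/2726) + (56931*(21165 + 5625))*(-1/39240) = 4595/2726 + (56931*26790)*(-1/39240) = 4595/2726 + 1525181490*(-1/39240) = 4595/2726 - 16946461/436 = -23097024633/594268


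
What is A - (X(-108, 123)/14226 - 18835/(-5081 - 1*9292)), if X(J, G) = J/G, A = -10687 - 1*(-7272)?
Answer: -4773315678692/1397213703 ≈ -3416.3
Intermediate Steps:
A = -3415 (A = -10687 + 7272 = -3415)
A - (X(-108, 123)/14226 - 18835/(-5081 - 1*9292)) = -3415 - (-108/123/14226 - 18835/(-5081 - 1*9292)) = -3415 - (-108*1/123*(1/14226) - 18835/(-5081 - 9292)) = -3415 - (-36/41*1/14226 - 18835/(-14373)) = -3415 - (-6/97211 - 18835*(-1/14373)) = -3415 - (-6/97211 + 18835/14373) = -3415 - 1*1830882947/1397213703 = -3415 - 1830882947/1397213703 = -4773315678692/1397213703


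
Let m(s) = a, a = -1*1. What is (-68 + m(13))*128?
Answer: -8832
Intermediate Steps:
a = -1
m(s) = -1
(-68 + m(13))*128 = (-68 - 1)*128 = -69*128 = -8832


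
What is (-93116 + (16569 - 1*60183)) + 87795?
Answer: -48935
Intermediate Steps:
(-93116 + (16569 - 1*60183)) + 87795 = (-93116 + (16569 - 60183)) + 87795 = (-93116 - 43614) + 87795 = -136730 + 87795 = -48935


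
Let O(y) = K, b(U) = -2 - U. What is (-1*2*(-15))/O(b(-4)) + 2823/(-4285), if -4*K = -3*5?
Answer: 31457/4285 ≈ 7.3412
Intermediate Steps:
K = 15/4 (K = -(-3)*5/4 = -¼*(-15) = 15/4 ≈ 3.7500)
O(y) = 15/4
(-1*2*(-15))/O(b(-4)) + 2823/(-4285) = (-1*2*(-15))/(15/4) + 2823/(-4285) = -2*(-15)*(4/15) + 2823*(-1/4285) = 30*(4/15) - 2823/4285 = 8 - 2823/4285 = 31457/4285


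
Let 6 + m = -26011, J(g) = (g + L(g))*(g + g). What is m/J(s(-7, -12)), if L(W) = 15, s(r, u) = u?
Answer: 26017/72 ≈ 361.35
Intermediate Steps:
J(g) = 2*g*(15 + g) (J(g) = (g + 15)*(g + g) = (15 + g)*(2*g) = 2*g*(15 + g))
m = -26017 (m = -6 - 26011 = -26017)
m/J(s(-7, -12)) = -26017*(-1/(24*(15 - 12))) = -26017/(2*(-12)*3) = -26017/(-72) = -26017*(-1/72) = 26017/72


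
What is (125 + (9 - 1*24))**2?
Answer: 12100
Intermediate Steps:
(125 + (9 - 1*24))**2 = (125 + (9 - 24))**2 = (125 - 15)**2 = 110**2 = 12100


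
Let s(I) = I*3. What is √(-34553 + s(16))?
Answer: I*√34505 ≈ 185.76*I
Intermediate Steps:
s(I) = 3*I
√(-34553 + s(16)) = √(-34553 + 3*16) = √(-34553 + 48) = √(-34505) = I*√34505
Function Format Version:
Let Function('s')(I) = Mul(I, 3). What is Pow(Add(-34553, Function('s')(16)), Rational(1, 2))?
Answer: Mul(I, Pow(34505, Rational(1, 2))) ≈ Mul(185.76, I)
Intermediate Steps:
Function('s')(I) = Mul(3, I)
Pow(Add(-34553, Function('s')(16)), Rational(1, 2)) = Pow(Add(-34553, Mul(3, 16)), Rational(1, 2)) = Pow(Add(-34553, 48), Rational(1, 2)) = Pow(-34505, Rational(1, 2)) = Mul(I, Pow(34505, Rational(1, 2)))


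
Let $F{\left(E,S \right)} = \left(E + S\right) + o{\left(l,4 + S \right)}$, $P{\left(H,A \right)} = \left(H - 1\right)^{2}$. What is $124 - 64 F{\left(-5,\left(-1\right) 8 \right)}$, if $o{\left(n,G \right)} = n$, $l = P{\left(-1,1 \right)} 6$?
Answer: $-580$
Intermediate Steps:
$P{\left(H,A \right)} = \left(-1 + H\right)^{2}$
$l = 24$ ($l = \left(-1 - 1\right)^{2} \cdot 6 = \left(-2\right)^{2} \cdot 6 = 4 \cdot 6 = 24$)
$F{\left(E,S \right)} = 24 + E + S$ ($F{\left(E,S \right)} = \left(E + S\right) + 24 = 24 + E + S$)
$124 - 64 F{\left(-5,\left(-1\right) 8 \right)} = 124 - 64 \left(24 - 5 - 8\right) = 124 - 704 = -580$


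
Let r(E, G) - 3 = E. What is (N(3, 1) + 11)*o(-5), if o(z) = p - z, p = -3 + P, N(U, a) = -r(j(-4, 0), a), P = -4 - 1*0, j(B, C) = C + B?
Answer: -24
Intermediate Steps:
j(B, C) = B + C
r(E, G) = 3 + E
P = -4 (P = -4 + 0 = -4)
N(U, a) = 1 (N(U, a) = -(3 + (-4 + 0)) = -(3 - 4) = -1*(-1) = 1)
p = -7 (p = -3 - 4 = -7)
o(z) = -7 - z
(N(3, 1) + 11)*o(-5) = (1 + 11)*(-7 - 1*(-5)) = 12*(-7 + 5) = 12*(-2) = -24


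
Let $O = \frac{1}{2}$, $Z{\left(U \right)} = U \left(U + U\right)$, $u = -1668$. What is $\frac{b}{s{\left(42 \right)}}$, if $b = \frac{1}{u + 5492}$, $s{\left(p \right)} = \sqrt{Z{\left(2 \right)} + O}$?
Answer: $\frac{\sqrt{34}}{65008} \approx 8.9696 \cdot 10^{-5}$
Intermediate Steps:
$Z{\left(U \right)} = 2 U^{2}$ ($Z{\left(U \right)} = U 2 U = 2 U^{2}$)
$O = \frac{1}{2} \approx 0.5$
$s{\left(p \right)} = \frac{\sqrt{34}}{2}$ ($s{\left(p \right)} = \sqrt{2 \cdot 2^{2} + \frac{1}{2}} = \sqrt{2 \cdot 4 + \frac{1}{2}} = \sqrt{8 + \frac{1}{2}} = \sqrt{\frac{17}{2}} = \frac{\sqrt{34}}{2}$)
$b = \frac{1}{3824}$ ($b = \frac{1}{-1668 + 5492} = \frac{1}{3824} \approx 0.00026151$)
$\frac{b}{s{\left(42 \right)}} = \frac{1}{3824 \frac{\sqrt{34}}{2}} = \frac{\frac{1}{17} \sqrt{34}}{3824} = \frac{\sqrt{34}}{65008}$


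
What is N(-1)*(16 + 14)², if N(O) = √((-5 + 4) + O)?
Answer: 900*I*√2 ≈ 1272.8*I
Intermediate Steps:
N(O) = √(-1 + O)
N(-1)*(16 + 14)² = √(-1 - 1)*(16 + 14)² = √(-2)*30² = (I*√2)*900 = 900*I*√2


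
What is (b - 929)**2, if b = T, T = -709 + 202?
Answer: 2062096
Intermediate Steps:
T = -507
b = -507
(b - 929)**2 = (-507 - 929)**2 = (-1436)**2 = 2062096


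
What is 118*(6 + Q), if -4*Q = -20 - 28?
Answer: 2124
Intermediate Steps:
Q = 12 (Q = -(-20 - 28)/4 = -¼*(-48) = 12)
118*(6 + Q) = 118*(6 + 12) = 118*18 = 2124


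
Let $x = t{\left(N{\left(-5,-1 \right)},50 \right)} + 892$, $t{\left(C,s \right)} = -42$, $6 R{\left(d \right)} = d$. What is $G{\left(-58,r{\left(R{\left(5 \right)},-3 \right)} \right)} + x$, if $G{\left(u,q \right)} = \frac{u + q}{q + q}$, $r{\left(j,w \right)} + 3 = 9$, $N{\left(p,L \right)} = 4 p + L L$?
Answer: $\frac{2537}{3} \approx 845.67$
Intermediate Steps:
$N{\left(p,L \right)} = L^{2} + 4 p$ ($N{\left(p,L \right)} = 4 p + L^{2} = L^{2} + 4 p$)
$R{\left(d \right)} = \frac{d}{6}$
$r{\left(j,w \right)} = 6$ ($r{\left(j,w \right)} = -3 + 9 = 6$)
$G{\left(u,q \right)} = \frac{q + u}{2 q}$
$x = 850$ ($x = -42 + 892 = 850$)
$G{\left(-58,r{\left(R{\left(5 \right)},-3 \right)} \right)} + x = \frac{6 - 58}{2 \cdot 6} + 850 = \frac{1}{2} \cdot \frac{1}{6} \left(-52\right) + 850 = - \frac{13}{3} + 850 = \frac{2537}{3}$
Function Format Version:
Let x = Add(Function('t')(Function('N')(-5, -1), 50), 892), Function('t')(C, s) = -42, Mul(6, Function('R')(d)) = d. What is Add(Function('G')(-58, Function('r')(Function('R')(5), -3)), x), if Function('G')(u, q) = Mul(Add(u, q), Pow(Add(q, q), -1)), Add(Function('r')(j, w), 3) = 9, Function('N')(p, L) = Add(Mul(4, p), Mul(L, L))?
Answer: Rational(2537, 3) ≈ 845.67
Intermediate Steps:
Function('N')(p, L) = Add(Pow(L, 2), Mul(4, p)) (Function('N')(p, L) = Add(Mul(4, p), Pow(L, 2)) = Add(Pow(L, 2), Mul(4, p)))
Function('R')(d) = Mul(Rational(1, 6), d)
Function('r')(j, w) = 6 (Function('r')(j, w) = Add(-3, 9) = 6)
Function('G')(u, q) = Mul(Rational(1, 2), Pow(q, -1), Add(q, u)) (Function('G')(u, q) = Mul(Add(q, u), Pow(Mul(2, q), -1)) = Mul(Add(q, u), Mul(Rational(1, 2), Pow(q, -1))) = Mul(Rational(1, 2), Pow(q, -1), Add(q, u)))
x = 850 (x = Add(-42, 892) = 850)
Add(Function('G')(-58, Function('r')(Function('R')(5), -3)), x) = Add(Mul(Rational(1, 2), Pow(6, -1), Add(6, -58)), 850) = Add(Mul(Rational(1, 2), Rational(1, 6), -52), 850) = Add(Rational(-13, 3), 850) = Rational(2537, 3)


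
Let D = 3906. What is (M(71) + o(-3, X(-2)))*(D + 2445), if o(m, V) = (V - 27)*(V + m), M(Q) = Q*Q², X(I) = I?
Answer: 2274013656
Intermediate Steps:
M(Q) = Q³
o(m, V) = (-27 + V)*(V + m)
(M(71) + o(-3, X(-2)))*(D + 2445) = (71³ + ((-2)² - 27*(-2) - 27*(-3) - 2*(-3)))*(3906 + 2445) = (357911 + (4 + 54 + 81 + 6))*6351 = (357911 + 145)*6351 = 358056*6351 = 2274013656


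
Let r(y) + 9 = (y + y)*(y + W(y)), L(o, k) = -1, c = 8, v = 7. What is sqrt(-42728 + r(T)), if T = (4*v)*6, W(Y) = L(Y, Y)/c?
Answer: sqrt(13669) ≈ 116.91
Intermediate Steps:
W(Y) = -1/8
T = 168 (T = (4*7)*6 = 28*6 = 168)
r(y) = -9 + 2*y*(-1/8 + y) (r(y) = -9 + (y + y)*(y - 1/8) = -9 + (2*y)*(-1/8 + y) = -9 + 2*y*(-1/8 + y))
sqrt(-42728 + r(T)) = sqrt(-42728 + (-9 + 2*168**2 - 1/4*168)) = sqrt(-42728 + (-9 + 2*28224 - 42)) = sqrt(-42728 + (-9 + 56448 - 42)) = sqrt(-42728 + 56397) = sqrt(13669)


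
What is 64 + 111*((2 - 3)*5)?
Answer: -491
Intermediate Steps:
64 + 111*((2 - 3)*5) = 64 + 111*(-1*5) = 64 + 111*(-5) = 64 - 555 = -491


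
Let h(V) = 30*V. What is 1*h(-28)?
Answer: -840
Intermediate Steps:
1*h(-28) = 1*(30*(-28)) = 1*(-840) = -840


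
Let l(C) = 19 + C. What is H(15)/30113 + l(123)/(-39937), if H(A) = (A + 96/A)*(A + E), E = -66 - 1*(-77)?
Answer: 89724504/6013114405 ≈ 0.014921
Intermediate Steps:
E = 11 (E = -66 + 77 = 11)
H(A) = (11 + A)*(A + 96/A) (H(A) = (A + 96/A)*(A + 11) = (A + 96/A)*(11 + A) = (11 + A)*(A + 96/A))
H(15)/30113 + l(123)/(-39937) = (96 + 15² + 11*15 + 1056/15)/30113 + (19 + 123)/(-39937) = (96 + 225 + 165 + 1056*(1/15))*(1/30113) + 142*(-1/39937) = (96 + 225 + 165 + 352/5)*(1/30113) - 142/39937 = (2782/5)*(1/30113) - 142/39937 = 2782/150565 - 142/39937 = 89724504/6013114405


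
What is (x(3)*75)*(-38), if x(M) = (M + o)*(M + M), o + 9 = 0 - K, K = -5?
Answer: 17100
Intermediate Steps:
o = -4 (o = -9 + (0 - 1*(-5)) = -9 + (0 + 5) = -9 + 5 = -4)
x(M) = 2*M*(-4 + M) (x(M) = (M - 4)*(M + M) = (-4 + M)*(2*M) = 2*M*(-4 + M))
(x(3)*75)*(-38) = ((2*3*(-4 + 3))*75)*(-38) = ((2*3*(-1))*75)*(-38) = -6*75*(-38) = -450*(-38) = 17100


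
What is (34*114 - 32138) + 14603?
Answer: -13659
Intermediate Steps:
(34*114 - 32138) + 14603 = (3876 - 32138) + 14603 = -28262 + 14603 = -13659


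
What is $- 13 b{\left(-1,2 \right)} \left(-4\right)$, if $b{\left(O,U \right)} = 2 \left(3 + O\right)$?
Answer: $208$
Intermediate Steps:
$b{\left(O,U \right)} = 6 + 2 O$
$- 13 b{\left(-1,2 \right)} \left(-4\right) = - 13 \left(6 + 2 \left(-1\right)\right) \left(-4\right) = - 13 \left(6 - 2\right) \left(-4\right) = \left(-13\right) 4 \left(-4\right) = \left(-52\right) \left(-4\right) = 208$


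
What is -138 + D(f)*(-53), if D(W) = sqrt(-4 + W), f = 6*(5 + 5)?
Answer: -138 - 106*sqrt(14) ≈ -534.62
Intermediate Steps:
f = 60 (f = 6*10 = 60)
-138 + D(f)*(-53) = -138 + sqrt(-4 + 60)*(-53) = -138 + sqrt(56)*(-53) = -138 + (2*sqrt(14))*(-53) = -138 - 106*sqrt(14)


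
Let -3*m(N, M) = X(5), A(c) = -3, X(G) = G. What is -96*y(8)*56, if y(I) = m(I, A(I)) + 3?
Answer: -7168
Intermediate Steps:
m(N, M) = -5/3 (m(N, M) = -⅓*5 = -5/3)
y(I) = 4/3 (y(I) = -5/3 + 3 = 4/3)
-96*y(8)*56 = -96*4/3*56 = -128*56 = -7168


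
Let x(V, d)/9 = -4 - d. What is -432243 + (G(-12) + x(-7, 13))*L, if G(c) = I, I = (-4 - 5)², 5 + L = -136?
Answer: -422091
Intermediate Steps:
x(V, d) = -36 - 9*d (x(V, d) = 9*(-4 - d) = -36 - 9*d)
L = -141 (L = -5 - 136 = -141)
I = 81 (I = (-9)² = 81)
G(c) = 81
-432243 + (G(-12) + x(-7, 13))*L = -432243 + (81 + (-36 - 9*13))*(-141) = -432243 + (81 + (-36 - 117))*(-141) = -432243 + (81 - 153)*(-141) = -432243 - 72*(-141) = -432243 + 10152 = -422091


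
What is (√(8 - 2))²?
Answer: 6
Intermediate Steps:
(√(8 - 2))² = (√6)² = 6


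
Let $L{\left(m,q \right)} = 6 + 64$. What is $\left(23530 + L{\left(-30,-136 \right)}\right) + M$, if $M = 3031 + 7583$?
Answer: $34214$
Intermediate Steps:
$L{\left(m,q \right)} = 70$
$M = 10614$
$\left(23530 + L{\left(-30,-136 \right)}\right) + M = \left(23530 + 70\right) + 10614 = 23600 + 10614 = 34214$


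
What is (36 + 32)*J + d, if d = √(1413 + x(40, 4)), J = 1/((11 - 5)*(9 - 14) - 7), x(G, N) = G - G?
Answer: -68/37 + 3*√157 ≈ 35.752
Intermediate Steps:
x(G, N) = 0
J = -1/37 (J = 1/(6*(-5) - 7) = 1/(-30 - 7) = 1/(-37) = -1/37 ≈ -0.027027)
d = 3*√157 (d = √(1413 + 0) = √1413 = 3*√157 ≈ 37.590)
(36 + 32)*J + d = (36 + 32)*(-1/37) + 3*√157 = 68*(-1/37) + 3*√157 = -68/37 + 3*√157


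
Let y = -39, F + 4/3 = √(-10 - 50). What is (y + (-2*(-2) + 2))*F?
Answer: 44 - 66*I*√15 ≈ 44.0 - 255.62*I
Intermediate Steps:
F = -4/3 + 2*I*√15 (F = -4/3 + √(-10 - 50) = -4/3 + √(-60) = -4/3 + 2*I*√15 ≈ -1.3333 + 7.746*I)
(y + (-2*(-2) + 2))*F = (-39 + (-2*(-2) + 2))*(-4/3 + 2*I*√15) = (-39 + (4 + 2))*(-4/3 + 2*I*√15) = (-39 + 6)*(-4/3 + 2*I*√15) = -33*(-4/3 + 2*I*√15) = 44 - 66*I*√15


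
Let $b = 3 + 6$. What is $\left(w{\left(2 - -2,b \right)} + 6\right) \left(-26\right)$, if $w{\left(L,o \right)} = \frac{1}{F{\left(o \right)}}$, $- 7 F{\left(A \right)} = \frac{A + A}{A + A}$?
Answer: $26$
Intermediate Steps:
$F{\left(A \right)} = - \frac{1}{7}$ ($F{\left(A \right)} = - \frac{\left(A + A\right) \frac{1}{A + A}}{7} = - \frac{2 A \frac{1}{2 A}}{7} = \left(- \frac{1}{7}\right) 1 = - \frac{1}{7}$)
$b = 9$
$w{\left(L,o \right)} = -7$ ($w{\left(L,o \right)} = \frac{1}{- \frac{1}{7}} = -7$)
$\left(w{\left(2 - -2,b \right)} + 6\right) \left(-26\right) = \left(-7 + 6\right) \left(-26\right) = \left(-1\right) \left(-26\right) = 26$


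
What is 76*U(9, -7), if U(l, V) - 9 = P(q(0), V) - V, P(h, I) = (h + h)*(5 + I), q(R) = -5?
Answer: 2736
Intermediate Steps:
P(h, I) = 2*h*(5 + I) (P(h, I) = (2*h)*(5 + I) = 2*h*(5 + I))
U(l, V) = -41 - 11*V (U(l, V) = 9 + (2*(-5)*(5 + V) - V) = 9 + ((-50 - 10*V) - V) = 9 + (-50 - 11*V) = -41 - 11*V)
76*U(9, -7) = 76*(-41 - 11*(-7)) = 76*(-41 + 77) = 76*36 = 2736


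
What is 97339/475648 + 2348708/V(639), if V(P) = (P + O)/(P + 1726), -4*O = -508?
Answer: 1321039683022917/182173184 ≈ 7.2516e+6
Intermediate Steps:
O = 127 (O = -¼*(-508) = 127)
V(P) = (127 + P)/(1726 + P) (V(P) = (P + 127)/(P + 1726) = (127 + P)/(1726 + P))
97339/475648 + 2348708/V(639) = 97339/475648 + 2348708/(((127 + 639)/(1726 + 639))) = 97339*(1/475648) + 2348708/((766/2365)) = 97339/475648 + 2348708/(((1/2365)*766)) = 97339/475648 + 2348708/(766/2365) = 97339/475648 + 2348708*(2365/766) = 97339/475648 + 2777347210/383 = 1321039683022917/182173184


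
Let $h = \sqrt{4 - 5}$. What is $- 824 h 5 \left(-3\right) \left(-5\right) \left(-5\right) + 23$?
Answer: $23 + 309000 i \approx 23.0 + 3.09 \cdot 10^{5} i$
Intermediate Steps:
$h = i$ ($h = \sqrt{-1} = i \approx 1.0 i$)
$- 824 h 5 \left(-3\right) \left(-5\right) \left(-5\right) + 23 = - 824 i 5 \left(-3\right) \left(-5\right) \left(-5\right) + 23 = - 824 i \left(\left(-15\right) \left(-5\right)\right) \left(-5\right) + 23 = - 824 i 75 \left(-5\right) + 23 = - 824 \cdot 75 i \left(-5\right) + 23 = - 824 \left(- 375 i\right) + 23 = 309000 i + 23 = 23 + 309000 i$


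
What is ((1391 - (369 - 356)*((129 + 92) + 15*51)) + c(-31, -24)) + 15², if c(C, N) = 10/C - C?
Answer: -346311/31 ≈ -11171.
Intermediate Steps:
c(C, N) = -C + 10/C
((1391 - (369 - 356)*((129 + 92) + 15*51)) + c(-31, -24)) + 15² = ((1391 - (369 - 356)*((129 + 92) + 15*51)) + (-1*(-31) + 10/(-31))) + 15² = ((1391 - 13*(221 + 765)) + (31 + 10*(-1/31))) + 225 = ((1391 - 13*986) + (31 - 10/31)) + 225 = ((1391 - 1*12818) + 951/31) + 225 = ((1391 - 12818) + 951/31) + 225 = (-11427 + 951/31) + 225 = -353286/31 + 225 = -346311/31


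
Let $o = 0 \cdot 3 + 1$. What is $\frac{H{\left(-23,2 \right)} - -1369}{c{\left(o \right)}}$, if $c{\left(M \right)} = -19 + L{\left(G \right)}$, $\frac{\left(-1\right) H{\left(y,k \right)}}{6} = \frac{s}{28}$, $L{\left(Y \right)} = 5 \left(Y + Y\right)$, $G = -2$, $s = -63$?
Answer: $- \frac{2765}{78} \approx -35.449$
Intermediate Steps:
$L{\left(Y \right)} = 10 Y$ ($L{\left(Y \right)} = 5 \cdot 2 Y = 10 Y$)
$H{\left(y,k \right)} = \frac{27}{2}$ ($H{\left(y,k \right)} = - 6 \left(- \frac{63}{28}\right) = - 6 \left(\left(-63\right) \frac{1}{28}\right) = \left(-6\right) \left(- \frac{9}{4}\right) = \frac{27}{2}$)
$o = 1$ ($o = 0 + 1 = 1$)
$c{\left(M \right)} = -39$ ($c{\left(M \right)} = -19 + 10 \left(-2\right) = -19 - 20 = -39$)
$\frac{H{\left(-23,2 \right)} - -1369}{c{\left(o \right)}} = \frac{\frac{27}{2} - -1369}{-39} = \left(\frac{27}{2} + 1369\right) \left(- \frac{1}{39}\right) = \frac{2765}{2} \left(- \frac{1}{39}\right) = - \frac{2765}{78}$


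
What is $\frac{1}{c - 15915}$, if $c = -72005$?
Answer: $- \frac{1}{87920} \approx -1.1374 \cdot 10^{-5}$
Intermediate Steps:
$\frac{1}{c - 15915} = \frac{1}{-72005 - 15915} = \frac{1}{-87920} = - \frac{1}{87920}$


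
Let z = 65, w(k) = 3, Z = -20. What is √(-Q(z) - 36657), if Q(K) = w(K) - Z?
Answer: 2*I*√9170 ≈ 191.52*I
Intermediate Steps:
Q(K) = 23 (Q(K) = 3 - 1*(-20) = 3 + 20 = 23)
√(-Q(z) - 36657) = √(-1*23 - 36657) = √(-23 - 36657) = √(-36680) = 2*I*√9170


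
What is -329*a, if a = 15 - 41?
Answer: 8554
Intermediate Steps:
a = -26
-329*a = -329*(-26) = 8554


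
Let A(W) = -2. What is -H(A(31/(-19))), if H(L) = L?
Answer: 2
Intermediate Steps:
-H(A(31/(-19))) = -1*(-2) = 2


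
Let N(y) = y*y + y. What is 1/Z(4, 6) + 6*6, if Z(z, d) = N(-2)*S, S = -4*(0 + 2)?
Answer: 575/16 ≈ 35.938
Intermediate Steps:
N(y) = y + y² (N(y) = y² + y = y + y²)
S = -8 (S = -4*2 = -8)
Z(z, d) = -16 (Z(z, d) = -2*(1 - 2)*(-8) = -2*(-1)*(-8) = 2*(-8) = -16)
1/Z(4, 6) + 6*6 = 1/(-16) + 6*6 = -1/16 + 36 = 575/16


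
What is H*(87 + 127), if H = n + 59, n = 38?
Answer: 20758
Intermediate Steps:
H = 97 (H = 38 + 59 = 97)
H*(87 + 127) = 97*(87 + 127) = 97*214 = 20758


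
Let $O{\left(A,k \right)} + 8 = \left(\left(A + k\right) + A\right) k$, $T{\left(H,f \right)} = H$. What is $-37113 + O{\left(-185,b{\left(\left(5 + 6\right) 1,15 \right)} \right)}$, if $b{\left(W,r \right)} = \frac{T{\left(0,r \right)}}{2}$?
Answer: $-37121$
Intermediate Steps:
$b{\left(W,r \right)} = 0$ ($b{\left(W,r \right)} = \frac{0}{2} = 0 \cdot \frac{1}{2} = 0$)
$O{\left(A,k \right)} = -8 + k \left(k + 2 A\right)$ ($O{\left(A,k \right)} = -8 + \left(\left(A + k\right) + A\right) k = -8 + \left(k + 2 A\right) k = -8 + k \left(k + 2 A\right)$)
$-37113 + O{\left(-185,b{\left(\left(5 + 6\right) 1,15 \right)} \right)} = -37113 + \left(-8 + 0^{2} + 2 \left(-185\right) 0\right) = -37113 + \left(-8 + 0 + 0\right) = -37113 - 8 = -37121$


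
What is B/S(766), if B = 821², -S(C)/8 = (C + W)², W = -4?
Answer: -674041/4645152 ≈ -0.14511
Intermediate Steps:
S(C) = -8*(-4 + C)² (S(C) = -8*(C - 4)² = -8*(-4 + C)²)
B = 674041
B/S(766) = 674041/((-8*(-4 + 766)²)) = 674041/((-8*762²)) = 674041/((-8*580644)) = 674041/(-4645152) = 674041*(-1/4645152) = -674041/4645152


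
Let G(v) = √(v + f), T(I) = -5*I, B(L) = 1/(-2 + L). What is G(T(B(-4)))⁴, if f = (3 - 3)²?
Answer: 25/36 ≈ 0.69444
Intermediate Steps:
f = 0 (f = 0² = 0)
G(v) = √v (G(v) = √(v + 0) = √v)
G(T(B(-4)))⁴ = (√(-5/(-2 - 4)))⁴ = (√(-5/(-6)))⁴ = (√(-5*(-⅙)))⁴ = (√(⅚))⁴ = (√30/6)⁴ = 25/36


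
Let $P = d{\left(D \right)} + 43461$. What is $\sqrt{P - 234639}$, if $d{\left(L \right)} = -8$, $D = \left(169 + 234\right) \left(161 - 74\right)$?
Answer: $i \sqrt{191186} \approx 437.25 i$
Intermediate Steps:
$D = 35061$ ($D = 403 \cdot 87 = 35061$)
$P = 43453$ ($P = -8 + 43461 = 43453$)
$\sqrt{P - 234639} = \sqrt{43453 - 234639} = \sqrt{-191186} = i \sqrt{191186}$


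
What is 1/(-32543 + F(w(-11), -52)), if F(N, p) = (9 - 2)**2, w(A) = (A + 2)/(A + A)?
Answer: -1/32494 ≈ -3.0775e-5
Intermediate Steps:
w(A) = (2 + A)/(2*A) (w(A) = (2 + A)/((2*A)) = (2 + A)*(1/(2*A)) = (2 + A)/(2*A))
F(N, p) = 49 (F(N, p) = 7**2 = 49)
1/(-32543 + F(w(-11), -52)) = 1/(-32543 + 49) = 1/(-32494) = -1/32494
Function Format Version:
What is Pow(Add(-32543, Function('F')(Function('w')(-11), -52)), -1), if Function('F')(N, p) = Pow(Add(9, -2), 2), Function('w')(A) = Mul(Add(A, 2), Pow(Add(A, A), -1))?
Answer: Rational(-1, 32494) ≈ -3.0775e-5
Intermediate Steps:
Function('w')(A) = Mul(Rational(1, 2), Pow(A, -1), Add(2, A)) (Function('w')(A) = Mul(Add(2, A), Pow(Mul(2, A), -1)) = Mul(Add(2, A), Mul(Rational(1, 2), Pow(A, -1))) = Mul(Rational(1, 2), Pow(A, -1), Add(2, A)))
Function('F')(N, p) = 49 (Function('F')(N, p) = Pow(7, 2) = 49)
Pow(Add(-32543, Function('F')(Function('w')(-11), -52)), -1) = Pow(Add(-32543, 49), -1) = Pow(-32494, -1) = Rational(-1, 32494)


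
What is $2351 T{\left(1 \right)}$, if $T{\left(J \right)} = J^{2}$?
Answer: $2351$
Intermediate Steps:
$2351 T{\left(1 \right)} = 2351 \cdot 1^{2} = 2351 \cdot 1 = 2351$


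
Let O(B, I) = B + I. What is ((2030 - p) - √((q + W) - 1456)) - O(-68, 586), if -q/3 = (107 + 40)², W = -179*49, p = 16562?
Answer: -15050 - I*√75054 ≈ -15050.0 - 273.96*I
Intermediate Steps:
W = -8771
q = -64827 (q = -3*(107 + 40)² = -3*147² = -3*21609 = -64827)
((2030 - p) - √((q + W) - 1456)) - O(-68, 586) = ((2030 - 1*16562) - √((-64827 - 8771) - 1456)) - (-68 + 586) = ((2030 - 16562) - √(-73598 - 1456)) - 1*518 = (-14532 - √(-75054)) - 518 = (-14532 - I*√75054) - 518 = -15050 - I*√75054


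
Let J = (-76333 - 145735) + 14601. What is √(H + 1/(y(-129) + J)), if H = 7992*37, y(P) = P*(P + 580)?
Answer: √20867179937264818/265646 ≈ 543.79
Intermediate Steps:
J = -207467 (J = -222068 + 14601 = -207467)
y(P) = P*(580 + P)
H = 295704
√(H + 1/(y(-129) + J)) = √(295704 + 1/(-129*(580 - 129) - 207467)) = √(295704 + 1/(-129*451 - 207467)) = √(295704 + 1/(-58179 - 207467)) = √(295704 + 1/(-265646)) = √(295704 - 1/265646) = √(78552584783/265646) = √20867179937264818/265646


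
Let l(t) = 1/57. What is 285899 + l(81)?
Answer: 16296244/57 ≈ 2.8590e+5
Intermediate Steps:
l(t) = 1/57
285899 + l(81) = 285899 + 1/57 = 16296244/57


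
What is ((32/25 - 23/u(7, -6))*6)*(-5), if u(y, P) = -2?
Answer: -1917/5 ≈ -383.40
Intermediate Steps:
((32/25 - 23/u(7, -6))*6)*(-5) = ((32/25 - 23/(-2))*6)*(-5) = ((32*(1/25) - 23*(-½))*6)*(-5) = ((32/25 + 23/2)*6)*(-5) = ((639/50)*6)*(-5) = (1917/25)*(-5) = -1917/5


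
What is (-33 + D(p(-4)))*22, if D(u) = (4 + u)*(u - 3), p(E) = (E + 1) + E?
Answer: -66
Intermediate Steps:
p(E) = 1 + 2*E (p(E) = (1 + E) + E = 1 + 2*E)
D(u) = (-3 + u)*(4 + u) (D(u) = (4 + u)*(-3 + u) = (-3 + u)*(4 + u))
(-33 + D(p(-4)))*22 = (-33 + (-12 + (1 + 2*(-4)) + (1 + 2*(-4))**2))*22 = (-33 + (-12 + (1 - 8) + (1 - 8)**2))*22 = (-33 + (-12 - 7 + (-7)**2))*22 = (-33 + (-12 - 7 + 49))*22 = (-33 + 30)*22 = -3*22 = -66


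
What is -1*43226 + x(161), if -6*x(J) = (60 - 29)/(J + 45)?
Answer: -53427367/1236 ≈ -43226.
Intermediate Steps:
x(J) = -31/(6*(45 + J)) (x(J) = -(60 - 29)/(6*(J + 45)) = -31/(6*(45 + J)))
-1*43226 + x(161) = -1*43226 - 31/(270 + 6*161) = -43226 - 31/(270 + 966) = -43226 - 31/1236 = -53427367/1236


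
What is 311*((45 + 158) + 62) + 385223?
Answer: 467638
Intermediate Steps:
311*((45 + 158) + 62) + 385223 = 311*(203 + 62) + 385223 = 311*265 + 385223 = 82415 + 385223 = 467638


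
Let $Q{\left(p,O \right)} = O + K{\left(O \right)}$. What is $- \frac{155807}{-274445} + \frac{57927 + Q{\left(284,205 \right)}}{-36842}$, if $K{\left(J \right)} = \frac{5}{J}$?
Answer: $- \frac{418765879531}{414555210290} \approx -1.0102$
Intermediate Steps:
$Q{\left(p,O \right)} = O + \frac{5}{O}$
$- \frac{155807}{-274445} + \frac{57927 + Q{\left(284,205 \right)}}{-36842} = - \frac{155807}{-274445} + \frac{57927 + \left(205 + \frac{5}{205}\right)}{-36842} = \left(-155807\right) \left(- \frac{1}{274445}\right) + \left(57927 + \left(205 + 5 \cdot \frac{1}{205}\right)\right) \left(- \frac{1}{36842}\right) = \frac{155807}{274445} + \left(57927 + \left(205 + \frac{1}{41}\right)\right) \left(- \frac{1}{36842}\right) = \frac{155807}{274445} + \left(57927 + \frac{8406}{41}\right) \left(- \frac{1}{36842}\right) = \frac{155807}{274445} + \frac{2383413}{41} \left(- \frac{1}{36842}\right) = \frac{155807}{274445} - \frac{2383413}{1510522} = - \frac{418765879531}{414555210290}$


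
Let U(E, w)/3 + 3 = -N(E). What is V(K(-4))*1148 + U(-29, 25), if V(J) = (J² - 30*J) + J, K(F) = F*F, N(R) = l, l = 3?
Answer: -238802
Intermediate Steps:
N(R) = 3
K(F) = F²
U(E, w) = -18 (U(E, w) = -9 + 3*(-1*3) = -9 + 3*(-3) = -9 - 9 = -18)
V(J) = J² - 29*J
V(K(-4))*1148 + U(-29, 25) = ((-4)²*(-29 + (-4)²))*1148 - 18 = (16*(-29 + 16))*1148 - 18 = (16*(-13))*1148 - 18 = -208*1148 - 18 = -238784 - 18 = -238802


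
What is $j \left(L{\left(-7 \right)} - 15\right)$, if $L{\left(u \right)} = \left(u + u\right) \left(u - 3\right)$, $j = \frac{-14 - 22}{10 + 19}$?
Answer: $- \frac{4500}{29} \approx -155.17$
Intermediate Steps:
$j = - \frac{36}{29} \approx -1.2414$
$L{\left(u \right)} = 2 u \left(-3 + u\right)$
$j \left(L{\left(-7 \right)} - 15\right) = - \frac{36 \left(2 \left(-7\right) \left(-3 - 7\right) - 15\right)}{29} = - \frac{36 \left(2 \left(-7\right) \left(-10\right) - 15\right)}{29} = - \frac{36 \left(140 - 15\right)}{29} = \left(- \frac{36}{29}\right) 125 = - \frac{4500}{29}$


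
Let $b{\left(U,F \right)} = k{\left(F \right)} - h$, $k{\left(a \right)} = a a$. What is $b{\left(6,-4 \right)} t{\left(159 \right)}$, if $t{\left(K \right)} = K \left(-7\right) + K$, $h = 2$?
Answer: $-13356$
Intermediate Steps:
$k{\left(a \right)} = a^{2}$
$t{\left(K \right)} = - 6 K$ ($t{\left(K \right)} = - 7 K + K = - 6 K$)
$b{\left(U,F \right)} = -2 + F^{2}$ ($b{\left(U,F \right)} = F^{2} - 2 = -2 + F^{2}$)
$b{\left(6,-4 \right)} t{\left(159 \right)} = \left(-2 + \left(-4\right)^{2}\right) \left(\left(-6\right) 159\right) = \left(-2 + 16\right) \left(-954\right) = 14 \left(-954\right) = -13356$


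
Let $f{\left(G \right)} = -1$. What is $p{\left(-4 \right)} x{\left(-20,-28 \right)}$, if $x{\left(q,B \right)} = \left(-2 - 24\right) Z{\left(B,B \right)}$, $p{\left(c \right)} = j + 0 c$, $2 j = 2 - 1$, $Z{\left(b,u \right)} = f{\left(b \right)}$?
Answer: $13$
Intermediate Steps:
$Z{\left(b,u \right)} = -1$
$j = \frac{1}{2}$ ($j = \frac{2 - 1}{2} = \frac{1}{2} \cdot 1 = \frac{1}{2} \approx 0.5$)
$p{\left(c \right)} = \frac{1}{2}$ ($p{\left(c \right)} = \frac{1}{2} + 0 c = \frac{1}{2} + 0 = \frac{1}{2}$)
$x{\left(q,B \right)} = 26$ ($x{\left(q,B \right)} = \left(-2 - 24\right) \left(-1\right) = \left(-26\right) \left(-1\right) = 26$)
$p{\left(-4 \right)} x{\left(-20,-28 \right)} = \frac{1}{2} \cdot 26 = 13$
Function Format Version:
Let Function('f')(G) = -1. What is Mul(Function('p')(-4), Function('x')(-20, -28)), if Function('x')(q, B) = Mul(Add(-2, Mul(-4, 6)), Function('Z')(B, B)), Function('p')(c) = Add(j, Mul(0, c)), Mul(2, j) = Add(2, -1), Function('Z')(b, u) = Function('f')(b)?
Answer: 13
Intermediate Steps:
Function('Z')(b, u) = -1
j = Rational(1, 2) (j = Mul(Rational(1, 2), Add(2, -1)) = Mul(Rational(1, 2), 1) = Rational(1, 2) ≈ 0.50000)
Function('p')(c) = Rational(1, 2) (Function('p')(c) = Add(Rational(1, 2), Mul(0, c)) = Add(Rational(1, 2), 0) = Rational(1, 2))
Function('x')(q, B) = 26 (Function('x')(q, B) = Mul(Add(-2, Mul(-4, 6)), -1) = Mul(Add(-2, -24), -1) = Mul(-26, -1) = 26)
Mul(Function('p')(-4), Function('x')(-20, -28)) = Mul(Rational(1, 2), 26) = 13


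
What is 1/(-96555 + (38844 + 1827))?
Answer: -1/55884 ≈ -1.7894e-5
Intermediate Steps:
1/(-96555 + (38844 + 1827)) = 1/(-96555 + 40671) = 1/(-55884) = -1/55884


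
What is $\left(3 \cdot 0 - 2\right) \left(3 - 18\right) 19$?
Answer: $570$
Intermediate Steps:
$\left(3 \cdot 0 - 2\right) \left(3 - 18\right) 19 = \left(0 - 2\right) \left(3 - 18\right) 19 = \left(-2\right) \left(-15\right) 19 = 30 \cdot 19 = 570$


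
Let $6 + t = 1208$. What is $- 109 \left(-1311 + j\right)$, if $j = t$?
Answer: $11881$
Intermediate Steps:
$t = 1202$ ($t = -6 + 1208 = 1202$)
$j = 1202$
$- 109 \left(-1311 + j\right) = - 109 \left(-1311 + 1202\right) = \left(-109\right) \left(-109\right) = 11881$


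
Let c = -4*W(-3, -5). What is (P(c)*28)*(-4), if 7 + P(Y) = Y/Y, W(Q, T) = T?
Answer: 672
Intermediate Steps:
c = 20 (c = -4*(-5) = 20)
P(Y) = -6 (P(Y) = -7 + Y/Y = -7 + 1 = -6)
(P(c)*28)*(-4) = -6*28*(-4) = -168*(-4) = 672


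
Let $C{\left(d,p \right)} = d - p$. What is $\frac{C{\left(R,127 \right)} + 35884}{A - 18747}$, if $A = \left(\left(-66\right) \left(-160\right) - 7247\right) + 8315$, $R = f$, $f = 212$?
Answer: $- \frac{35969}{7119} \approx -5.0525$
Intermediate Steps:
$R = 212$
$A = 11628$ ($A = \left(10560 - 7247\right) + 8315 = 3313 + 8315 = 11628$)
$\frac{C{\left(R,127 \right)} + 35884}{A - 18747} = \frac{\left(212 - 127\right) + 35884}{11628 - 18747} = \frac{\left(212 - 127\right) + 35884}{-7119} = \left(85 + 35884\right) \left(- \frac{1}{7119}\right) = 35969 \left(- \frac{1}{7119}\right) = - \frac{35969}{7119}$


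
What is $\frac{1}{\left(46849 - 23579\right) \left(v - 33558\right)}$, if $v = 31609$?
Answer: $- \frac{1}{45353230} \approx -2.2049 \cdot 10^{-8}$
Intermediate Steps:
$\frac{1}{\left(46849 - 23579\right) \left(v - 33558\right)} = \frac{1}{\left(46849 - 23579\right) \left(31609 - 33558\right)} = \frac{1}{23270 \left(-1949\right)} = \frac{1}{-45353230} = - \frac{1}{45353230}$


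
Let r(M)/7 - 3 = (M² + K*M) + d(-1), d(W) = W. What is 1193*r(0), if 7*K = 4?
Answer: 16702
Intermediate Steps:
K = 4/7 (K = (⅐)*4 = 4/7 ≈ 0.57143)
r(M) = 14 + 4*M + 7*M² (r(M) = 21 + 7*((M² + 4*M/7) - 1) = 21 + 7*(-1 + M² + 4*M/7) = 21 + (-7 + 4*M + 7*M²) = 14 + 4*M + 7*M²)
1193*r(0) = 1193*(14 + 4*0 + 7*0²) = 1193*(14 + 0 + 7*0) = 1193*(14 + 0 + 0) = 1193*14 = 16702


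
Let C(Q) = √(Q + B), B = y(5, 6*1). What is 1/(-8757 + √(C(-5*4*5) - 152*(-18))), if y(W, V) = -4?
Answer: 1/(-8757 + √2*√(1368 + I*√26)) ≈ -0.00011488 - 1.0e-9*I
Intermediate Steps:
B = -4
C(Q) = √(-4 + Q) (C(Q) = √(Q - 4) = √(-4 + Q))
1/(-8757 + √(C(-5*4*5) - 152*(-18))) = 1/(-8757 + √(√(-4 - 5*4*5) - 152*(-18))) = 1/(-8757 + √(√(-4 - 20*5) + 2736)) = 1/(-8757 + √(√(-4 - 100) + 2736)) = 1/(-8757 + √(√(-104) + 2736)) = 1/(-8757 + √(2*I*√26 + 2736)) = 1/(-8757 + √(2736 + 2*I*√26))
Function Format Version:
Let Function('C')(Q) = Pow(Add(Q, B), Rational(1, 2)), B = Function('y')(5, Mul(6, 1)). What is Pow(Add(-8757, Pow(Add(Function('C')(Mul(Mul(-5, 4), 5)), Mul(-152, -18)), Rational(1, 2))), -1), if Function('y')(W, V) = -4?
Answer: Pow(Add(-8757, Mul(Pow(2, Rational(1, 2)), Pow(Add(1368, Mul(I, Pow(26, Rational(1, 2)))), Rational(1, 2)))), -1) ≈ Add(-0.00011488, Mul(-1.e-9, I))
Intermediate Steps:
B = -4
Function('C')(Q) = Pow(Add(-4, Q), Rational(1, 2)) (Function('C')(Q) = Pow(Add(Q, -4), Rational(1, 2)) = Pow(Add(-4, Q), Rational(1, 2)))
Pow(Add(-8757, Pow(Add(Function('C')(Mul(Mul(-5, 4), 5)), Mul(-152, -18)), Rational(1, 2))), -1) = Pow(Add(-8757, Pow(Add(Pow(Add(-4, Mul(Mul(-5, 4), 5)), Rational(1, 2)), Mul(-152, -18)), Rational(1, 2))), -1) = Pow(Add(-8757, Pow(Add(Pow(Add(-4, Mul(-20, 5)), Rational(1, 2)), 2736), Rational(1, 2))), -1) = Pow(Add(-8757, Pow(Add(Pow(Add(-4, -100), Rational(1, 2)), 2736), Rational(1, 2))), -1) = Pow(Add(-8757, Pow(Add(Pow(-104, Rational(1, 2)), 2736), Rational(1, 2))), -1) = Pow(Add(-8757, Pow(Add(Mul(2, I, Pow(26, Rational(1, 2))), 2736), Rational(1, 2))), -1) = Pow(Add(-8757, Pow(Add(2736, Mul(2, I, Pow(26, Rational(1, 2)))), Rational(1, 2))), -1)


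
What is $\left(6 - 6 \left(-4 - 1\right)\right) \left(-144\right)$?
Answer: $-5184$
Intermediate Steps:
$\left(6 - 6 \left(-4 - 1\right)\right) \left(-144\right) = \left(6 - -30\right) \left(-144\right) = \left(6 + 30\right) \left(-144\right) = 36 \left(-144\right) = -5184$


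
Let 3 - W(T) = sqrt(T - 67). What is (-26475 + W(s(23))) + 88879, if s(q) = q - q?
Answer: 62407 - I*sqrt(67) ≈ 62407.0 - 8.1853*I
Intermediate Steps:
s(q) = 0
W(T) = 3 - sqrt(-67 + T) (W(T) = 3 - sqrt(T - 67) = 3 - sqrt(-67 + T))
(-26475 + W(s(23))) + 88879 = (-26475 + (3 - sqrt(-67 + 0))) + 88879 = (-26475 + (3 - sqrt(-67))) + 88879 = (-26475 + (3 - I*sqrt(67))) + 88879 = (-26472 - I*sqrt(67)) + 88879 = 62407 - I*sqrt(67)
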